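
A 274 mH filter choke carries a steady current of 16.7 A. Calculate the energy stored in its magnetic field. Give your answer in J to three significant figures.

U ≈ 38.2 J

Stored magnetic energy: U = ½LI².
U = ½(0.274 H)(16.7 A)² = 38.21 J.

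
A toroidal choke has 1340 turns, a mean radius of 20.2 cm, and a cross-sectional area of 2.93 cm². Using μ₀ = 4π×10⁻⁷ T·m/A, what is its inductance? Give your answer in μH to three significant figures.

L ≈ 521 μH

For a thin toroid, L = μ₀N²A/(2πR).
L = (4π×10⁻⁷)(1340)²(2.930×10^-4) / (2π×0.202 m) = 5.209×10^-4 H.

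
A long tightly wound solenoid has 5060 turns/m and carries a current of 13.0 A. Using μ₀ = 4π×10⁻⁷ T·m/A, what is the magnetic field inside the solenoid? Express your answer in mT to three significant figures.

Inside a long solenoid, B = μ₀nI.
B = (4π×10⁻⁷)(5.060×10^3 m⁻¹)(13.0 A) = 8.266×10^-2 T.

B ≈ 82.7 mT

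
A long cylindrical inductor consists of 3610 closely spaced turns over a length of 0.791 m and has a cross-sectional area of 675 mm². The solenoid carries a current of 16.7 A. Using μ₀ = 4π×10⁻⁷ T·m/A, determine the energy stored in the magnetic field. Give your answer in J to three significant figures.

A = 675 mm² = 6.750×10^-4 m².
L = μ₀N²A/ℓ = (4π×10⁻⁷)(3610)²(6.750×10^-4)/(0.791) = 1.397×10^-2 H.
U = ½LI² = ½(1.397×10^-2)(16.7)² = 1.949 J.

U ≈ 1.95 J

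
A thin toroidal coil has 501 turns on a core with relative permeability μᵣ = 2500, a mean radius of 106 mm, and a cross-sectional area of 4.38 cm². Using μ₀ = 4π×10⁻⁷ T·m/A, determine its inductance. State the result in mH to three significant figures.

For a thin toroid, L = μ₀μᵣN²A/(2πR).
L = (4π×10⁻⁷)(2500)(501)²(4.380×10^-4) / (2π×0.106 m) = 0.5186 H.

L ≈ 519 mH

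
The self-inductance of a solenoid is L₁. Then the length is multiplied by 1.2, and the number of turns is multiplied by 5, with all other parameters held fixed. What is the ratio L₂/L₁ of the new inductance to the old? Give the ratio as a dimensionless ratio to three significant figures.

For a solenoid, L ∝ μᵣN²A/ℓ.
L₂/L₁ = (1.2)^-1 × (5)^2 = 20.8.

L₂/L₁ = 20.8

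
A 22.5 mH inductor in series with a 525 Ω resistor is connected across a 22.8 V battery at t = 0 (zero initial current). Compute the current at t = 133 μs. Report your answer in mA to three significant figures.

τ = L/R = 2.250×10^-2/525 = 4.286×10^-5 s; final current I_∞ = ε/R = 22.8/525 = 4.343×10^-2 A.
I(t) = I_∞(1 − e^(−t/τ)) with t/τ = 3.103.
I = (4.343×10^-2)(1 − e^(−3.103)) = 4.148×10^-2 A.

I ≈ 41.5 mA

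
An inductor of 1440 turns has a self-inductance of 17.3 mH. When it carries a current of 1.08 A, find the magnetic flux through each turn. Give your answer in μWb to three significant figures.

From L = NΦ_B/I, the flux per turn is Φ_B = LI/N.
Φ_B = (1.730×10^-2 H)(1.08 A)/1440 = 1.297×10^-5 Wb.

Φ_B ≈ 13.0 μWb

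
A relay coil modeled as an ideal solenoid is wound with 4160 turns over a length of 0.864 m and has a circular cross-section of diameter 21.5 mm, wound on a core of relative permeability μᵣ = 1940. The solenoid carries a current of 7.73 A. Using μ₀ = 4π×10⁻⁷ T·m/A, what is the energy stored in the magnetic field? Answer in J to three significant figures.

U ≈ 530 J

A = π(d/2)² = π(1.075×10^-2 m)² = 3.631×10^-4 m².
L = μ₀μᵣN²A/ℓ = (4π×10⁻⁷)(1940)(4160)²(3.631×10^-4)/(0.864) = 17.73 H.
U = ½LI² = ½(17.73)(7.73)² = 529.6 J.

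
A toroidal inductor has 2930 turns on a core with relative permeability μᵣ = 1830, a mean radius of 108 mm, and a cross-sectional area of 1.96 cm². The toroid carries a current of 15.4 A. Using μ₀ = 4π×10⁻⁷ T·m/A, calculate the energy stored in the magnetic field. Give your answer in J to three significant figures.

L = μ₀μᵣN²A/(2πR) = (4π×10⁻⁷)(1830)(2930)²(1.960×10^-4)/(2π×0.108) = 5.702 H.
U = ½LI² = ½(5.702)(15.4)² = 676.2 J.

U ≈ 676 J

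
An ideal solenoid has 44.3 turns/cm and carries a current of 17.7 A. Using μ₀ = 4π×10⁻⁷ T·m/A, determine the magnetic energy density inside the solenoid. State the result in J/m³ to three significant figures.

B = μ₀nI = (4π×10⁻⁷)(4.430×10^3)(17.7) = 9.853×10^-2 T.
u = B²/(2μ₀) = (9.853×10^-2)²/(2×4π×10⁻⁷) = 3.863×10^3 J/m³.

u ≈ 3860 J/m³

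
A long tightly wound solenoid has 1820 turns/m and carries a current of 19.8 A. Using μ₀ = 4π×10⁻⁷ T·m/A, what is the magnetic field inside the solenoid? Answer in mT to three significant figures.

Inside a long solenoid, B = μ₀nI.
B = (4π×10⁻⁷)(1.820×10^3 m⁻¹)(19.8 A) = 4.528×10^-2 T.

B ≈ 45.3 mT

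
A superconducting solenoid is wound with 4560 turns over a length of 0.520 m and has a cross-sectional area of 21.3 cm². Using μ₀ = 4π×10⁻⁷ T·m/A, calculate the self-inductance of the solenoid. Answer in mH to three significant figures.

A = 21.3 cm² = 2.130×10^-3 m².
For a long solenoid, L = μ₀N²A/ℓ.
L = (4π×10⁻⁷)(4560)²(2.130×10^-3)/(0.52 m) = 0.107 H.

L ≈ 107 mH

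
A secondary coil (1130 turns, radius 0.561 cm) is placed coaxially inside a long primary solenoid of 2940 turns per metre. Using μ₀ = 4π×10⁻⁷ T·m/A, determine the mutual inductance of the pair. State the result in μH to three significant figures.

M ≈ 413 μH

The outer solenoid produces a uniform field B₁ = μ₀n₁I₁ across the inner coil,
so the flux linkage is N₂Φ = N₂B₁A₂ = μ₀n₁N₂A₂·I₁, giving M = μ₀n₁N₂A₂.
A₂ = πr² = π(5.610×10^-3 m)² = 9.887×10^-5 m².
M = (4π×10⁻⁷)(2940)(1130)(9.887×10^-5) = 4.128×10^-4 H.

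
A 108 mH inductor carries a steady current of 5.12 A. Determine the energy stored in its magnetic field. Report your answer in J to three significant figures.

Stored magnetic energy: U = ½LI².
U = ½(0.108 H)(5.12 A)² = 1.416 J.

U ≈ 1.42 J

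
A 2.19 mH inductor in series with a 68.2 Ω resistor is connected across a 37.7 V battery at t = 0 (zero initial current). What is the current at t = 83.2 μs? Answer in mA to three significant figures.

τ = L/R = 2.190×10^-3/68.2 = 3.211×10^-5 s; final current I_∞ = ε/R = 37.7/68.2 = 0.5528 A.
I(t) = I_∞(1 − e^(−t/τ)) with t/τ = 2.591.
I = (0.5528)(1 − e^(−2.591)) = 0.5114 A.

I ≈ 511 mA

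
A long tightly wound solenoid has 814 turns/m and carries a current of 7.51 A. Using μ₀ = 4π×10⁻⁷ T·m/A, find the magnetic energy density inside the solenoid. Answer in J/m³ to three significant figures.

u ≈ 23.5 J/m³

B = μ₀nI = (4π×10⁻⁷)(814)(7.51) = 7.682×10^-3 T.
u = B²/(2μ₀) = (7.682×10^-3)²/(2×4π×10⁻⁷) = 23.48 J/m³.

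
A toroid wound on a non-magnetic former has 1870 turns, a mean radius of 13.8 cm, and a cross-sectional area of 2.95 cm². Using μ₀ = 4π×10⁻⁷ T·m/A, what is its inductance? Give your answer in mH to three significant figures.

L ≈ 1.50 mH

For a thin toroid, L = μ₀N²A/(2πR).
L = (4π×10⁻⁷)(1870)²(2.950×10^-4) / (2π×0.138 m) = 1.495×10^-3 H.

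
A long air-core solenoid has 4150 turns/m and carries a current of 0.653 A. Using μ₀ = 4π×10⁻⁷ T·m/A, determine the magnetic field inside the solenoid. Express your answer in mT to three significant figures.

B ≈ 3.41 mT

Inside a long solenoid, B = μ₀nI.
B = (4π×10⁻⁷)(4.150×10^3 m⁻¹)(0.653 A) = 3.405×10^-3 T.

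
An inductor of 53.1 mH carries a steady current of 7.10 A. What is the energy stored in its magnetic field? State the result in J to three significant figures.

U ≈ 1.34 J

Stored magnetic energy: U = ½LI².
U = ½(5.310×10^-2 H)(7.10 A)² = 1.338 J.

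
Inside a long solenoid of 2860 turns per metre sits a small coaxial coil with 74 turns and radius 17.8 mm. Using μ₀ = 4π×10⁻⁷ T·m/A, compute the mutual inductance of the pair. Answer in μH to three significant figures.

M ≈ 265 μH

The outer solenoid produces a uniform field B₁ = μ₀n₁I₁ across the inner coil,
so the flux linkage is N₂Φ = N₂B₁A₂ = μ₀n₁N₂A₂·I₁, giving M = μ₀n₁N₂A₂.
A₂ = πr² = π(1.780×10^-2 m)² = 9.954×10^-4 m².
M = (4π×10⁻⁷)(2860)(74)(9.954×10^-4) = 2.647×10^-4 H.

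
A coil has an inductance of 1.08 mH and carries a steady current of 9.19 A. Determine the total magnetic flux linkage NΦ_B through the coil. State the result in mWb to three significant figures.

From L = NΦ_B/I, the flux linkage is NΦ_B = LI.
NΦ_B = (1.080×10^-3 H)(9.19 A) = 9.925×10^-3 Wb.

NΦ_B ≈ 9.93 mWb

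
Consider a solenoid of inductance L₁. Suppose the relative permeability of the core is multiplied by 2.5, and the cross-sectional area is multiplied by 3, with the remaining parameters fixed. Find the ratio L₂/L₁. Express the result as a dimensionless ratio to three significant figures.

L₂/L₁ = 7.50

For a solenoid, L ∝ μᵣN²A/ℓ.
L₂/L₁ = (2.5) × (3) = 7.50.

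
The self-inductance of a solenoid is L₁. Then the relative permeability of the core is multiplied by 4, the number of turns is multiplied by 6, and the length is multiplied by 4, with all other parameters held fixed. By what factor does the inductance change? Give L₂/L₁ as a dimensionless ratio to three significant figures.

L₂/L₁ = 36.0

For a solenoid, L ∝ μᵣN²A/ℓ.
L₂/L₁ = (4) × (6)^2 × (4)^-1 = 36.0.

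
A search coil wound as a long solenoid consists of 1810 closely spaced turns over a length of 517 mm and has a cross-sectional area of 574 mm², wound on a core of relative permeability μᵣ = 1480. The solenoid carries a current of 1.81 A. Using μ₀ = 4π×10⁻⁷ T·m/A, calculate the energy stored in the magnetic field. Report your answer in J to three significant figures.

A = 574 mm² = 5.740×10^-4 m².
L = μ₀μᵣN²A/ℓ = (4π×10⁻⁷)(1480)(1810)²(5.740×10^-4)/(0.517) = 6.7647 H.
U = ½LI² = ½(6.7647)(1.81)² = 11.08 J.

U ≈ 11.1 J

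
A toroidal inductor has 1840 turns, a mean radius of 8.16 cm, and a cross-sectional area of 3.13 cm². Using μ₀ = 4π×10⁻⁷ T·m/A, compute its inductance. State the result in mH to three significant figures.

L ≈ 2.60 mH

For a thin toroid, L = μ₀N²A/(2πR).
L = (4π×10⁻⁷)(1840)²(3.130×10^-4) / (2π×8.160×10^-2 m) = 2.597×10^-3 H.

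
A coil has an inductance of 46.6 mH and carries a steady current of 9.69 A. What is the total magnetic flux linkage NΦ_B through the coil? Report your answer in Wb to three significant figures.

NΦ_B ≈ 0.452 Wb

From L = NΦ_B/I, the flux linkage is NΦ_B = LI.
NΦ_B = (4.660×10^-2 H)(9.69 A) = 0.4516 Wb.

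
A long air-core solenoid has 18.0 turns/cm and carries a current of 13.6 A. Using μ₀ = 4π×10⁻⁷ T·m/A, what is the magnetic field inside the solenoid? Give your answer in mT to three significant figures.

B ≈ 30.8 mT

Inside a long solenoid, B = μ₀nI.
B = (4π×10⁻⁷)(1.800×10^3 m⁻¹)(13.6 A) = 3.076×10^-2 T.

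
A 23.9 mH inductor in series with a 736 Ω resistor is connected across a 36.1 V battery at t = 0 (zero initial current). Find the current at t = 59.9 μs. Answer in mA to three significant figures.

I ≈ 41.3 mA

τ = L/R = 2.390×10^-2/736 = 3.247×10^-5 s; final current I_∞ = ε/R = 36.1/736 = 4.9049×10^-2 A.
I(t) = I_∞(1 − e^(−t/τ)) with t/τ = 1.845.
I = (4.9049×10^-2)(1 − e^(−1.845)) = 4.129×10^-2 A.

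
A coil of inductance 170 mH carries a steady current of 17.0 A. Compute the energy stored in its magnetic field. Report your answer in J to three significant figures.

Stored magnetic energy: U = ½LI².
U = ½(0.17 H)(17.0 A)² = 24.57 J.

U ≈ 24.6 J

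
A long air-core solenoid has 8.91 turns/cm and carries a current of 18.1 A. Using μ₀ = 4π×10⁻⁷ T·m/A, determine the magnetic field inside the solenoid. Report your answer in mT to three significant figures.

B ≈ 20.3 mT

Inside a long solenoid, B = μ₀nI.
B = (4π×10⁻⁷)(891 m⁻¹)(18.1 A) = 2.027×10^-2 T.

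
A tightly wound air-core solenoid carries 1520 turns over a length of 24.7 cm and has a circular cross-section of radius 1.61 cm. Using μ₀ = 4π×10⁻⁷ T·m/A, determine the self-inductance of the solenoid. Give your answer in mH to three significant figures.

L ≈ 9.57 mH

A = πr² = π(1.610×10^-2 m)² = 8.143×10^-4 m².
For a long solenoid, L = μ₀N²A/ℓ.
L = (4π×10⁻⁷)(1520)²(8.143×10^-4)/(0.247 m) = 9.572×10^-3 H.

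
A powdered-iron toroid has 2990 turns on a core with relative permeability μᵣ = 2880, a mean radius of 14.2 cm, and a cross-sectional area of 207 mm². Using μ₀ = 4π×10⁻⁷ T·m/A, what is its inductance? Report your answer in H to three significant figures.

For a thin toroid, L = μ₀μᵣN²A/(2πR).
L = (4π×10⁻⁷)(2880)(2990)²(2.070×10^-4) / (2π×0.142 m) = 7.507 H.

L ≈ 7.51 H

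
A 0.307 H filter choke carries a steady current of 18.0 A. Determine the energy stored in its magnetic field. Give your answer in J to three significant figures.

Stored magnetic energy: U = ½LI².
U = ½(0.307 H)(18.0 A)² = 49.73 J.

U ≈ 49.7 J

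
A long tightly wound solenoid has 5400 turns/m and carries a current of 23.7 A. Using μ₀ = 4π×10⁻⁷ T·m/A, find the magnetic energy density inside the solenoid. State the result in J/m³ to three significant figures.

B = μ₀nI = (4π×10⁻⁷)(5.400×10^3)(23.7) = 0.1608 T.
u = B²/(2μ₀) = (0.1608)²/(2×4π×10⁻⁷) = 1.029×10^4 J/m³.

u ≈ 10300 J/m³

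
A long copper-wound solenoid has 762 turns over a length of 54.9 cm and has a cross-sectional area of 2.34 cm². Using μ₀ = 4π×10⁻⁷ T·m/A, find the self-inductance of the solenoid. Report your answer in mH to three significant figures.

L ≈ 0.311 mH

A = 2.34 cm² = 2.340×10^-4 m².
For a long solenoid, L = μ₀N²A/ℓ.
L = (4π×10⁻⁷)(762)²(2.340×10^-4)/(0.549 m) = 3.110×10^-4 H.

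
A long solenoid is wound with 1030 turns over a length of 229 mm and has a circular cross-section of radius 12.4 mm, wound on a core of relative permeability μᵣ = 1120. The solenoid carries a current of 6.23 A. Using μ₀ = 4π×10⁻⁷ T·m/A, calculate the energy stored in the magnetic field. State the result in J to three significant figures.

A = πr² = π(1.240×10^-2 m)² = 4.831×10^-4 m².
L = μ₀μᵣN²A/ℓ = (4π×10⁻⁷)(1120)(1030)²(4.831×10^-4)/(0.229) = 3.15 H.
U = ½LI² = ½(3.15)(6.23)² = 61.12 J.

U ≈ 61.1 J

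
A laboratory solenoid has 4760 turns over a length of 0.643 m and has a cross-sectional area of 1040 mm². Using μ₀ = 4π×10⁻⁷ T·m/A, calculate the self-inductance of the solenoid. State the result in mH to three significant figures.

L ≈ 46.1 mH

A = 1040 mm² = 1.040×10^-3 m².
For a long solenoid, L = μ₀N²A/ℓ.
L = (4π×10⁻⁷)(4760)²(1.040×10^-3)/(0.643 m) = 4.605×10^-2 H.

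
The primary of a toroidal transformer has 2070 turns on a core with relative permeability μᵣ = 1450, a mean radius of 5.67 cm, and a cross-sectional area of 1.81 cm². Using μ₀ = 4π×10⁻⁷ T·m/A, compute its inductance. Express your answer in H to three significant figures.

L ≈ 3.97 H

For a thin toroid, L = μ₀μᵣN²A/(2πR).
L = (4π×10⁻⁷)(1450)(2070)²(1.810×10^-4) / (2π×5.670×10^-2 m) = 3.967 H.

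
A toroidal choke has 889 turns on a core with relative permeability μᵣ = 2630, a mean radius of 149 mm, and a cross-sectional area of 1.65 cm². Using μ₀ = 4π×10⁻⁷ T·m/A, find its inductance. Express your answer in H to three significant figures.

For a thin toroid, L = μ₀μᵣN²A/(2πR).
L = (4π×10⁻⁷)(2630)(889)²(1.650×10^-4) / (2π×0.149 m) = 0.4603 H.

L ≈ 0.460 H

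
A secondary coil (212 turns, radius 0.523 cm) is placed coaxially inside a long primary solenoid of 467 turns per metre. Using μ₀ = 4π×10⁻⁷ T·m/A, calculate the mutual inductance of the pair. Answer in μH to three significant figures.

M ≈ 10.7 μH

The outer solenoid produces a uniform field B₁ = μ₀n₁I₁ across the inner coil,
so the flux linkage is N₂Φ = N₂B₁A₂ = μ₀n₁N₂A₂·I₁, giving M = μ₀n₁N₂A₂.
A₂ = πr² = π(5.230×10^-3 m)² = 8.593×10^-5 m².
M = (4π×10⁻⁷)(467)(212)(8.593×10^-5) = 1.069×10^-5 H.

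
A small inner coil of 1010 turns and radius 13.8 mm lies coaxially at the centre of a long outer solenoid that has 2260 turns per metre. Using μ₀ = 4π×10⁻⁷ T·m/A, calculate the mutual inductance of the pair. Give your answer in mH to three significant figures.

M ≈ 1.72 mH

The outer solenoid produces a uniform field B₁ = μ₀n₁I₁ across the inner coil,
so the flux linkage is N₂Φ = N₂B₁A₂ = μ₀n₁N₂A₂·I₁, giving M = μ₀n₁N₂A₂.
A₂ = πr² = π(1.380×10^-2 m)² = 5.983×10^-4 m².
M = (4π×10⁻⁷)(2260)(1010)(5.983×10^-4) = 1.716×10^-3 H.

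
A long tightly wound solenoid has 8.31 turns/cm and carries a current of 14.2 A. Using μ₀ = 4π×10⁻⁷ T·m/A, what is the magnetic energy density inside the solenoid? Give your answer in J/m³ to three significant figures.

u ≈ 87.5 J/m³

B = μ₀nI = (4π×10⁻⁷)(831)(14.2) = 1.483×10^-2 T.
u = B²/(2μ₀) = (1.483×10^-2)²/(2×4π×10⁻⁷) = 87.49 J/m³.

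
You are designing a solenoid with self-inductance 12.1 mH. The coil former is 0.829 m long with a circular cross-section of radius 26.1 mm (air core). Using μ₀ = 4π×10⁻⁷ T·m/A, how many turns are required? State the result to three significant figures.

N ≈ 1930 turns

A = πr² = π(2.610×10^-2 m)² = 2.140×10^-3 m².
From L = μ₀N²A/ℓ, N = √(Lℓ / (μ₀A)).
N = √[(1.210×10^-2)(0.829) / ((4π×10⁻⁷)×2.140×10^-3)] = √(3.730×10^6) ≈ 1931.3.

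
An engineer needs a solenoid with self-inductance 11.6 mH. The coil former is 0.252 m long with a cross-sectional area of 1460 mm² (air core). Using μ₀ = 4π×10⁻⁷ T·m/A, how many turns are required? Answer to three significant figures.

N ≈ 1260 turns

A = 1460 mm² = 1.460×10^-3 m².
From L = μ₀N²A/ℓ, N = √(Lℓ / (μ₀A)).
N = √[(1.160×10^-2)(0.252) / ((4π×10⁻⁷)×1.460×10^-3)] = √(1.593×10^6) ≈ 1262.3.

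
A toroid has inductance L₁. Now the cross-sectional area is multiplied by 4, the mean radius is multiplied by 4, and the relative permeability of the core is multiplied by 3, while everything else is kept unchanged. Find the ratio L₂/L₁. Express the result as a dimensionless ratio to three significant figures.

L₂/L₁ = 3.00

For a toroid, L ∝ μᵣN²A/R.
L₂/L₁ = (4) × (4)^-1 × (3) = 3.00.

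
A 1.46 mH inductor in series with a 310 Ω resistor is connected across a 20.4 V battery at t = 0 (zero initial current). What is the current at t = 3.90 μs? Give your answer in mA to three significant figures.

I ≈ 37.1 mA

τ = L/R = 1.460×10^-3/310 = 4.710×10^-6 s; final current I_∞ = ε/R = 20.4/310 = 6.581×10^-2 A.
I(t) = I_∞(1 − e^(−t/τ)) with t/τ = 0.828.
I = (6.581×10^-2)(1 − e^(−0.828)) = 3.706×10^-2 A.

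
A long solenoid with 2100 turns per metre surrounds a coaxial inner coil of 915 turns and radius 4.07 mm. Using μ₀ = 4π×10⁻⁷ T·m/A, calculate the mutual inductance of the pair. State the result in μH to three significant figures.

The outer solenoid produces a uniform field B₁ = μ₀n₁I₁ across the inner coil,
so the flux linkage is N₂Φ = N₂B₁A₂ = μ₀n₁N₂A₂·I₁, giving M = μ₀n₁N₂A₂.
A₂ = πr² = π(4.070×10^-3 m)² = 5.204×10^-5 m².
M = (4π×10⁻⁷)(2100)(915)(5.204×10^-5) = 1.257×10^-4 H.

M ≈ 126 μH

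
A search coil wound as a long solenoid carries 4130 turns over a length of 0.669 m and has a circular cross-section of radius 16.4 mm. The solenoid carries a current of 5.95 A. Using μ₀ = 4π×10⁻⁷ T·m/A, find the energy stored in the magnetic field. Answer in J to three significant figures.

A = πr² = π(1.640×10^-2 m)² = 8.450×10^-4 m².
L = μ₀N²A/ℓ = (4π×10⁻⁷)(4130)²(8.450×10^-4)/(0.669) = 2.707×10^-2 H.
U = ½LI² = ½(2.707×10^-2)(5.95)² = 0.4792 J.

U ≈ 0.479 J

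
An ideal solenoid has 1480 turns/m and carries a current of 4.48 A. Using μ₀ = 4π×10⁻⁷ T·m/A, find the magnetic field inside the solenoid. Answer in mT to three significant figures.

Inside a long solenoid, B = μ₀nI.
B = (4π×10⁻⁷)(1.480×10^3 m⁻¹)(4.48 A) = 8.332×10^-3 T.

B ≈ 8.33 mT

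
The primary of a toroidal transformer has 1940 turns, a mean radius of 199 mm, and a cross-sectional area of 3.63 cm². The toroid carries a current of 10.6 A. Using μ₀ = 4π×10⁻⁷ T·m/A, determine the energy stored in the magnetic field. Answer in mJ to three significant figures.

U ≈ 77.1 mJ

L = μ₀N²A/(2πR) = (4π×10⁻⁷)(1940)²(3.630×10^-4)/(2π×0.199) = 1.373×10^-3 H.
U = ½LI² = ½(1.373×10^-3)(10.6)² = 7.714×10^-2 J.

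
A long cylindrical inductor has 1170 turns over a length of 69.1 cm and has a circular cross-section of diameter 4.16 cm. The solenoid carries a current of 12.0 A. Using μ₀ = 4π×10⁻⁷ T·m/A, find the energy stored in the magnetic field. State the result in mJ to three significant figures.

A = π(d/2)² = π(2.080×10^-2 m)² = 1.359×10^-3 m².
L = μ₀N²A/ℓ = (4π×10⁻⁷)(1170)²(1.359×10^-3)/(0.691) = 3.384×10^-3 H.
U = ½LI² = ½(3.384×10^-3)(12.0)² = 0.2436 J.

U ≈ 244 mJ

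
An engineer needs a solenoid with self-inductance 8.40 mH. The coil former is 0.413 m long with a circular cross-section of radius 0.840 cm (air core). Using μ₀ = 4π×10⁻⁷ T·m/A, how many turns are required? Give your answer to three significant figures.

N ≈ 3530 turns

A = πr² = π(8.400×10^-3 m)² = 2.217×10^-4 m².
From L = μ₀N²A/ℓ, N = √(Lℓ / (μ₀A)).
N = √[(8.400×10^-3)(0.413) / ((4π×10⁻⁷)×2.217×10^-4)] = √(1.245×10^7) ≈ 3529.0.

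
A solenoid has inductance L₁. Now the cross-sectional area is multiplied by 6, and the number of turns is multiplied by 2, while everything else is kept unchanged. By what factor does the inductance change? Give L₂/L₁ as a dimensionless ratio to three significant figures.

For a solenoid, L ∝ μᵣN²A/ℓ.
L₂/L₁ = (6) × (2)^2 = 24.0.

L₂/L₁ = 24.0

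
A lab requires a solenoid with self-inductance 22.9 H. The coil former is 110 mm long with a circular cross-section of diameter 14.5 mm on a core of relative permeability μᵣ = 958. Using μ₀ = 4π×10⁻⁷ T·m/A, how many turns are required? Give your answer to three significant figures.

A = π(d/2)² = π(7.250×10^-3 m)² = 1.651×10^-4 m².
From L = μ₀μᵣN²A/ℓ, N = √(Lℓ / (μ₀μᵣA)).
N = √[(22.9)(0.11) / ((4π×10⁻⁷)(958)×1.651×10^-4)] = √(1.267×10^7) ≈ 3559.7.

N ≈ 3560 turns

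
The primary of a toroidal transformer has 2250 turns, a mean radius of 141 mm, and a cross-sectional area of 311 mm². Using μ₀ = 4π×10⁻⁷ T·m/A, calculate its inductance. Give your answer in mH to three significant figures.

For a thin toroid, L = μ₀N²A/(2πR).
L = (4π×10⁻⁷)(2250)²(3.110×10^-4) / (2π×0.141 m) = 2.233×10^-3 H.

L ≈ 2.23 mH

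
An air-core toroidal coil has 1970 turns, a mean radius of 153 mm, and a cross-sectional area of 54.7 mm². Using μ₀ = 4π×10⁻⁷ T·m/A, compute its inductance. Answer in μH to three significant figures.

L ≈ 277 μH

For a thin toroid, L = μ₀N²A/(2πR).
L = (4π×10⁻⁷)(1970)²(5.470×10^-5) / (2π×0.153 m) = 2.77497×10^-4 H.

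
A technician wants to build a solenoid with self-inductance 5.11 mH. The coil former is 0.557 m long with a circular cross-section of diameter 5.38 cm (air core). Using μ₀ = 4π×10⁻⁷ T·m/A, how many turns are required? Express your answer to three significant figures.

A = π(d/2)² = π(2.690×10^-2 m)² = 2.273×10^-3 m².
From L = μ₀N²A/ℓ, N = √(Lℓ / (μ₀A)).
N = √[(5.110×10^-3)(0.557) / ((4π×10⁻⁷)×2.273×10^-3)] = √(9.963×10^5) ≈ 998.2.

N ≈ 998 turns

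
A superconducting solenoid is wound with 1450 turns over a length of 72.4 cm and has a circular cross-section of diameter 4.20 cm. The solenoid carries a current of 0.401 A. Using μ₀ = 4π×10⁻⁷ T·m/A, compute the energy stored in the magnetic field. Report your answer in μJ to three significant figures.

A = π(d/2)² = π(2.100×10^-2 m)² = 1.385×10^-3 m².
L = μ₀N²A/ℓ = (4π×10⁻⁷)(1450)²(1.385×10^-3)/(0.724) = 5.056×10^-3 H.
U = ½LI² = ½(5.056×10^-3)(0.401)² = 4.0649×10^-4 J.

U ≈ 406 μJ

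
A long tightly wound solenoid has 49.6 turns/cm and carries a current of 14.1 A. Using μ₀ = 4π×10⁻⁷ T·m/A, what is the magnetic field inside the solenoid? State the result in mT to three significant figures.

B ≈ 87.9 mT

Inside a long solenoid, B = μ₀nI.
B = (4π×10⁻⁷)(4.960×10^3 m⁻¹)(14.1 A) = 8.788×10^-2 T.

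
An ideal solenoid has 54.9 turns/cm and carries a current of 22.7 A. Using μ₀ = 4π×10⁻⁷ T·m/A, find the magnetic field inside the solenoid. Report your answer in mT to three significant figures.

Inside a long solenoid, B = μ₀nI.
B = (4π×10⁻⁷)(5.490×10^3 m⁻¹)(22.7 A) = 0.1566 T.

B ≈ 157 mT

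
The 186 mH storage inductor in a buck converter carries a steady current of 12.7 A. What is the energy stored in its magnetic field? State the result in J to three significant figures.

U ≈ 15.0 J

Stored magnetic energy: U = ½LI².
U = ½(0.186 H)(12.7 A)² = 15 J.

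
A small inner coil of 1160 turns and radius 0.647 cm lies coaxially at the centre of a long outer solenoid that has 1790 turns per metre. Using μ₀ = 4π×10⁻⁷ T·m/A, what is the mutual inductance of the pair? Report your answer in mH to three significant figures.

M ≈ 0.343 mH

The outer solenoid produces a uniform field B₁ = μ₀n₁I₁ across the inner coil,
so the flux linkage is N₂Φ = N₂B₁A₂ = μ₀n₁N₂A₂·I₁, giving M = μ₀n₁N₂A₂.
A₂ = πr² = π(6.470×10^-3 m)² = 1.315×10^-4 m².
M = (4π×10⁻⁷)(1790)(1160)(1.315×10^-4) = 3.431×10^-4 H.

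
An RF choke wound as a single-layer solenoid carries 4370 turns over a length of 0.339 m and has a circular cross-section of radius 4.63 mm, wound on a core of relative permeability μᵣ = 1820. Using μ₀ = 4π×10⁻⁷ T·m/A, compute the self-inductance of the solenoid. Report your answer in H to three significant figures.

A = πr² = π(4.630×10^-3 m)² = 6.7346×10^-5 m².
For a long solenoid, L = μ₀μᵣN²A/ℓ.
L = (4π×10⁻⁷)(1820)(4370)²(6.7346×10^-5)/(0.339 m) = 8.677 H.

L ≈ 8.68 H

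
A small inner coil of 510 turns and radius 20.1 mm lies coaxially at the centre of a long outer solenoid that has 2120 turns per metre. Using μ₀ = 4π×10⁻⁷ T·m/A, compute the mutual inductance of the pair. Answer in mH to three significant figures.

M ≈ 1.72 mH

The outer solenoid produces a uniform field B₁ = μ₀n₁I₁ across the inner coil,
so the flux linkage is N₂Φ = N₂B₁A₂ = μ₀n₁N₂A₂·I₁, giving M = μ₀n₁N₂A₂.
A₂ = πr² = π(2.010×10^-2 m)² = 1.269×10^-3 m².
M = (4π×10⁻⁷)(2120)(510)(1.269×10^-3) = 1.724×10^-3 H.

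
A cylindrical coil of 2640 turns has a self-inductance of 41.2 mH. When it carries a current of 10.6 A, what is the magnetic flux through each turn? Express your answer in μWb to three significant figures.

Φ_B ≈ 165 μWb

From L = NΦ_B/I, the flux per turn is Φ_B = LI/N.
Φ_B = (4.120×10^-2 H)(10.6 A)/2640 = 1.654×10^-4 Wb.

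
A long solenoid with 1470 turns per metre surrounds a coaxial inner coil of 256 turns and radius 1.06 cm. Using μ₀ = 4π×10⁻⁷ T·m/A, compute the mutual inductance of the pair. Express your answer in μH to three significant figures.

M ≈ 167 μH

The outer solenoid produces a uniform field B₁ = μ₀n₁I₁ across the inner coil,
so the flux linkage is N₂Φ = N₂B₁A₂ = μ₀n₁N₂A₂·I₁, giving M = μ₀n₁N₂A₂.
A₂ = πr² = π(1.060×10^-2 m)² = 3.530×10^-4 m².
M = (4π×10⁻⁷)(1470)(256)(3.530×10^-4) = 1.669×10^-4 H.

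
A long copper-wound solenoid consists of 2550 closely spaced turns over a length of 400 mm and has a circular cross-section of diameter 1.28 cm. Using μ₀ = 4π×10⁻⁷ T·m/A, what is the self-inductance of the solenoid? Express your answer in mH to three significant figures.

L ≈ 2.63 mH

A = π(d/2)² = π(6.400×10^-3 m)² = 1.287×10^-4 m².
For a long solenoid, L = μ₀N²A/ℓ.
L = (4π×10⁻⁷)(2550)²(1.287×10^-4)/(0.4 m) = 2.629×10^-3 H.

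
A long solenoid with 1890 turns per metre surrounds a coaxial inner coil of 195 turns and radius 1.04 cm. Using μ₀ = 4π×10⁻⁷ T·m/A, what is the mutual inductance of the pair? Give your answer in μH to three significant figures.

The outer solenoid produces a uniform field B₁ = μ₀n₁I₁ across the inner coil,
so the flux linkage is N₂Φ = N₂B₁A₂ = μ₀n₁N₂A₂·I₁, giving M = μ₀n₁N₂A₂.
A₂ = πr² = π(1.040×10^-2 m)² = 3.398×10^-4 m².
M = (4π×10⁻⁷)(1890)(195)(3.398×10^-4) = 1.574×10^-4 H.

M ≈ 157 μH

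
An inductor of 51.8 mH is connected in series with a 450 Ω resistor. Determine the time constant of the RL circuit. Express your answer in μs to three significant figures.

τ = L/R = (5.180×10^-2 H)/(450 Ω) = 1.151×10^-4 s.

τ ≈ 115 μs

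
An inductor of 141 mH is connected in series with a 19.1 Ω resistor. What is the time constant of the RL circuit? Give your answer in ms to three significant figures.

τ ≈ 7.38 ms

τ = L/R = (0.141 H)/(19.1 Ω) = 7.382×10^-3 s.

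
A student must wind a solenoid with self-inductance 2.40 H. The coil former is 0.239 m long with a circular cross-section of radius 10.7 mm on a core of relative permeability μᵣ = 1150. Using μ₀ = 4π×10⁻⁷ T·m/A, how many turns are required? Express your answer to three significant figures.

A = πr² = π(1.070×10^-2 m)² = 3.597×10^-4 m².
From L = μ₀μᵣN²A/ℓ, N = √(Lℓ / (μ₀μᵣA)).
N = √[(2.4)(0.239) / ((4π×10⁻⁷)(1150)×3.597×10^-4)] = √(1.104×10^6) ≈ 1050.5.

N ≈ 1050 turns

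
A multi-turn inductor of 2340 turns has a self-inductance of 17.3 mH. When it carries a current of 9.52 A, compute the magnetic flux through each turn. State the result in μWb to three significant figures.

From L = NΦ_B/I, the flux per turn is Φ_B = LI/N.
Φ_B = (1.730×10^-2 H)(9.52 A)/2340 = 7.038×10^-5 Wb.

Φ_B ≈ 70.4 μWb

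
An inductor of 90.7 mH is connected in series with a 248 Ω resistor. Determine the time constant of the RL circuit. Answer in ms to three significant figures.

τ = L/R = (9.070×10^-2 H)/(248 Ω) = 3.657×10^-4 s.

τ ≈ 0.366 ms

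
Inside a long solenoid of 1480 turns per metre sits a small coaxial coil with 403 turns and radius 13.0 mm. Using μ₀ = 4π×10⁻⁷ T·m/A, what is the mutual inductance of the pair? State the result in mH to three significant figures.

M ≈ 0.398 mH

The outer solenoid produces a uniform field B₁ = μ₀n₁I₁ across the inner coil,
so the flux linkage is N₂Φ = N₂B₁A₂ = μ₀n₁N₂A₂·I₁, giving M = μ₀n₁N₂A₂.
A₂ = πr² = π(1.300×10^-2 m)² = 5.309×10^-4 m².
M = (4π×10⁻⁷)(1480)(403)(5.309×10^-4) = 3.979×10^-4 H.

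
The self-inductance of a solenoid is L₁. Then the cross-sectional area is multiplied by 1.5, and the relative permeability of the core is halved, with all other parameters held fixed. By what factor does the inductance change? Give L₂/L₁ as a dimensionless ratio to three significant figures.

For a solenoid, L ∝ μᵣN²A/ℓ.
L₂/L₁ = (1.5) × (0.5) = 0.750.

L₂/L₁ = 0.750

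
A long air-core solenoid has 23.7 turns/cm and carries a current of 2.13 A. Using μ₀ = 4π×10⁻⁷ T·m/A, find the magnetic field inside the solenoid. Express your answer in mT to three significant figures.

Inside a long solenoid, B = μ₀nI.
B = (4π×10⁻⁷)(2.370×10^3 m⁻¹)(2.13 A) = 6.344×10^-3 T.

B ≈ 6.34 mT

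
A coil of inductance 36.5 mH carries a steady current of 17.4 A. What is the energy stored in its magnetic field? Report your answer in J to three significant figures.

Stored magnetic energy: U = ½LI².
U = ½(3.650×10^-2 H)(17.4 A)² = 5.525 J.

U ≈ 5.53 J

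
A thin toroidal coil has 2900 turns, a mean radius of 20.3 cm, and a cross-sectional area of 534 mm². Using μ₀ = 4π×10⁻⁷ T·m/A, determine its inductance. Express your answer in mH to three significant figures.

L ≈ 4.42 mH

For a thin toroid, L = μ₀N²A/(2πR).
L = (4π×10⁻⁷)(2900)²(5.340×10^-4) / (2π×0.203 m) = 4.4246×10^-3 H.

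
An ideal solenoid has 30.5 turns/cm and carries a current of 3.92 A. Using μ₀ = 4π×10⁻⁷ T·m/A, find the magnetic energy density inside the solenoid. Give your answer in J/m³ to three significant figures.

B = μ₀nI = (4π×10⁻⁷)(3.050×10^3)(3.92) = 1.502×10^-2 T.
u = B²/(2μ₀) = (1.502×10^-2)²/(2×4π×10⁻⁷) = 89.82 J/m³.

u ≈ 89.8 J/m³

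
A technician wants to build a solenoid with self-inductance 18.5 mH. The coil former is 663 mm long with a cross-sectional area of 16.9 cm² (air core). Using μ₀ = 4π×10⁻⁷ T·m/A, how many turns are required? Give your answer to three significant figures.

N ≈ 2400 turns

A = 16.9 cm² = 1.690×10^-3 m².
From L = μ₀N²A/ℓ, N = √(Lℓ / (μ₀A)).
N = √[(1.850×10^-2)(0.663) / ((4π×10⁻⁷)×1.690×10^-3)] = √(5.775×10^6) ≈ 2403.2.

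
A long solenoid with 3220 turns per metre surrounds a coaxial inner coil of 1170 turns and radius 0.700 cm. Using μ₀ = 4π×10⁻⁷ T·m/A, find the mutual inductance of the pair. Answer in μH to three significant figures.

M ≈ 729 μH

The outer solenoid produces a uniform field B₁ = μ₀n₁I₁ across the inner coil,
so the flux linkage is N₂Φ = N₂B₁A₂ = μ₀n₁N₂A₂·I₁, giving M = μ₀n₁N₂A₂.
A₂ = πr² = π(7.000×10^-3 m)² = 1.539×10^-4 m².
M = (4π×10⁻⁷)(3220)(1170)(1.539×10^-4) = 7.288×10^-4 H.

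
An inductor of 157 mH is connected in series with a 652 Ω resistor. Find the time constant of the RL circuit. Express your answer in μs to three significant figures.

τ = L/R = (0.157 H)/(652 Ω) = 2.408×10^-4 s.

τ ≈ 241 μs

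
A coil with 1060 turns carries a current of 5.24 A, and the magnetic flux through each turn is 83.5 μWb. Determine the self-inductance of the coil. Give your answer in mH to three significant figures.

L ≈ 16.9 mH

Self-inductance is defined by L = NΦ_B/I (flux linkage over current).
L = (1060)(8.350×10^-5 Wb)/(5.24 A) = 1.689×10^-2 H.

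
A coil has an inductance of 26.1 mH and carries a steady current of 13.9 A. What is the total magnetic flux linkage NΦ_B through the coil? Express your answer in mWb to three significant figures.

NΦ_B ≈ 363 mWb

From L = NΦ_B/I, the flux linkage is NΦ_B = LI.
NΦ_B = (2.610×10^-2 H)(13.9 A) = 0.3628 Wb.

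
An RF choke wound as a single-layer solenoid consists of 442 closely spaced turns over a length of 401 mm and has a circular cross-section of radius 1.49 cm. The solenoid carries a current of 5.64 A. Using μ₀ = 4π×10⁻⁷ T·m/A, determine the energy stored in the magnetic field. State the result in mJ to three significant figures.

A = πr² = π(1.490×10^-2 m)² = 6.9746×10^-4 m².
L = μ₀N²A/ℓ = (4π×10⁻⁷)(442)²(6.9746×10^-4)/(0.401) = 4.270×10^-4 H.
U = ½LI² = ½(4.270×10^-4)(5.64)² = 6.791×10^-3 J.

U ≈ 6.79 mJ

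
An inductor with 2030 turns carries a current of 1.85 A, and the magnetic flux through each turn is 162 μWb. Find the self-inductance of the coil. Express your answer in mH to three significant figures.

Self-inductance is defined by L = NΦ_B/I (flux linkage over current).
L = (2030)(1.620×10^-4 Wb)/(1.85 A) = 0.1778 H.

L ≈ 178 mH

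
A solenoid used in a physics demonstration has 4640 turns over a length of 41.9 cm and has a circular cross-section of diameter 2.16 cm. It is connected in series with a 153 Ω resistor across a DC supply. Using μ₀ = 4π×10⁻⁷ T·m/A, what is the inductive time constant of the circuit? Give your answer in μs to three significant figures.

τ ≈ 155 μs

A = π(d/2)² = π(1.080×10^-2 m)² = 3.664×10^-4 m².
L = μ₀N²A/ℓ = (4π×10⁻⁷)(4640)²(3.664×10^-4)/(0.419) = 2.366×10^-2 H.
τ = L/R = (2.366×10^-2)/(153) = 1.546×10^-4 s.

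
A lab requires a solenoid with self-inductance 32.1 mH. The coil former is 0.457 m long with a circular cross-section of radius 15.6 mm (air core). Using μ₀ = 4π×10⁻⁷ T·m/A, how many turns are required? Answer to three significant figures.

N ≈ 3910 turns

A = πr² = π(1.560×10^-2 m)² = 7.645×10^-4 m².
From L = μ₀N²A/ℓ, N = √(Lℓ / (μ₀A)).
N = √[(3.210×10^-2)(0.457) / ((4π×10⁻⁷)×7.645×10^-4)] = √(1.527×10^7) ≈ 3907.6.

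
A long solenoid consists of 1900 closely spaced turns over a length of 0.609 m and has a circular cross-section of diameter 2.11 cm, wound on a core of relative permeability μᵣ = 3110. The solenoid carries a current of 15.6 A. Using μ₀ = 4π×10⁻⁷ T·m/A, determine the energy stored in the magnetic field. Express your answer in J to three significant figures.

A = π(d/2)² = π(1.055×10^-2 m)² = 3.497×10^-4 m².
L = μ₀μᵣN²A/ℓ = (4π×10⁻⁷)(3110)(1900)²(3.497×10^-4)/(0.609) = 8.101 H.
U = ½LI² = ½(8.101)(15.6)² = 985.7 J.

U ≈ 986 J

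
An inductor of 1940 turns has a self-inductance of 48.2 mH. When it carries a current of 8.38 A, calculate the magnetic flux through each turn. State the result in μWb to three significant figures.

Φ_B ≈ 208 μWb

From L = NΦ_B/I, the flux per turn is Φ_B = LI/N.
Φ_B = (4.820×10^-2 H)(8.38 A)/1940 = 2.082×10^-4 Wb.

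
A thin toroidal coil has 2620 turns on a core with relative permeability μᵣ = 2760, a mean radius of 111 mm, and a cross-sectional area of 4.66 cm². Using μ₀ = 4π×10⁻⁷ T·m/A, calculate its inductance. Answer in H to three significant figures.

L ≈ 15.9 H

For a thin toroid, L = μ₀μᵣN²A/(2πR).
L = (4π×10⁻⁷)(2760)(2620)²(4.660×10^-4) / (2π×0.111 m) = 15.91 H.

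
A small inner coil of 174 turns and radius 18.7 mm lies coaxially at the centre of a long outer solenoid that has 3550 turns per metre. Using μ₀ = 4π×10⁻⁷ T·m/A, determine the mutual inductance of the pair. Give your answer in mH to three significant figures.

M ≈ 0.853 mH

The outer solenoid produces a uniform field B₁ = μ₀n₁I₁ across the inner coil,
so the flux linkage is N₂Φ = N₂B₁A₂ = μ₀n₁N₂A₂·I₁, giving M = μ₀n₁N₂A₂.
A₂ = πr² = π(1.870×10^-2 m)² = 1.099×10^-3 m².
M = (4π×10⁻⁷)(3550)(174)(1.099×10^-3) = 8.527×10^-4 H.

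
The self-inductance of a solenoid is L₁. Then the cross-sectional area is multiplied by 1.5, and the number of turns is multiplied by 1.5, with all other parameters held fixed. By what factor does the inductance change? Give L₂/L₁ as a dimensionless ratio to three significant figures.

For a solenoid, L ∝ μᵣN²A/ℓ.
L₂/L₁ = (1.5) × (1.5)^2 = 3.38.

L₂/L₁ = 3.38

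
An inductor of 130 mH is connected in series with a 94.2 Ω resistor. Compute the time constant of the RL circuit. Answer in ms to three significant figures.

τ ≈ 1.38 ms

τ = L/R = (0.13 H)/(94.2 Ω) = 1.380×10^-3 s.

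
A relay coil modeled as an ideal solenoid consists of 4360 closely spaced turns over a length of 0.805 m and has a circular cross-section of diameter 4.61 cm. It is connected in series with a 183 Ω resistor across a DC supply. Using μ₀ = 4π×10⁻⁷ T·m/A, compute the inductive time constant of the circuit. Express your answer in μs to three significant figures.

τ ≈ 271 μs

A = π(d/2)² = π(2.305×10^-2 m)² = 1.669×10^-3 m².
L = μ₀N²A/ℓ = (4π×10⁻⁷)(4360)²(1.669×10^-3)/(0.805) = 4.953×10^-2 H.
τ = L/R = (4.953×10^-2)/(183) = 2.707×10^-4 s.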